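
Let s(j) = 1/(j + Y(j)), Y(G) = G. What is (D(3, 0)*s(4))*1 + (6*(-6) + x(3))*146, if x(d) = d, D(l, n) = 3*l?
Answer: -38535/8 ≈ -4816.9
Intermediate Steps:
s(j) = 1/(2*j) (s(j) = 1/(j + j) = 1/(2*j))
(D(3, 0)*s(4))*1 + (6*(-6) + x(3))*146 = ((3*3)*((1/2)/4))*1 + (6*(-6) + 3)*146 = (9*((1/2)*(1/4)))*1 + (-36 + 3)*146 = (9*(1/8))*1 - 33*146 = (9/8)*1 - 4818 = 9/8 - 4818 = -38535/8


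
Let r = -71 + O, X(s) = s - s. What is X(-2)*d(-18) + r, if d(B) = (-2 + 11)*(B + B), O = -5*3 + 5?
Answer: -81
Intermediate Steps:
O = -10 (O = -15 + 5 = -10)
X(s) = 0
d(B) = 18*B (d(B) = 9*(2*B) = 18*B)
r = -81 (r = -71 - 10 = -81)
X(-2)*d(-18) + r = 0*(18*(-18)) - 81 = 0*(-324) - 81 = 0 - 81 = -81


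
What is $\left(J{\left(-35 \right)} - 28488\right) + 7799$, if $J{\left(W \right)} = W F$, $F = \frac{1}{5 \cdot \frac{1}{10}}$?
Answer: $-20759$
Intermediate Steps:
$F = 2$ ($F = \frac{1}{5 \cdot \frac{1}{10}} = \frac{1}{\frac{1}{2}} = 2$)
$J{\left(W \right)} = 2 W$ ($J{\left(W \right)} = W 2 = 2 W$)
$\left(J{\left(-35 \right)} - 28488\right) + 7799 = \left(2 \left(-35\right) - 28488\right) + 7799 = \left(-70 - 28488\right) + 7799 = -28558 + 7799 = -20759$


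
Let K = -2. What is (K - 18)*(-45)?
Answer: 900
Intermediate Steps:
(K - 18)*(-45) = (-2 - 18)*(-45) = -20*(-45) = 900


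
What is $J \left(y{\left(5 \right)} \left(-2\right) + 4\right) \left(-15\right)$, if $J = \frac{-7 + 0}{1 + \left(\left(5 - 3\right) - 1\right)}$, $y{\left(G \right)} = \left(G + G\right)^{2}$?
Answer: $-10290$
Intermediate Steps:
$y{\left(G \right)} = 4 G^{2}$ ($y{\left(G \right)} = \left(2 G\right)^{2} = 4 G^{2}$)
$J = - \frac{7}{2}$ ($J = - \frac{7}{1 + \left(2 - 1\right)} = - \frac{7}{1 + 1} = - \frac{7}{2} \approx -3.5$)
$J \left(y{\left(5 \right)} \left(-2\right) + 4\right) \left(-15\right) = - \frac{7 \left(4 \cdot 5^{2} \left(-2\right) + 4\right)}{2} \left(-15\right) = - \frac{7 \left(4 \cdot 25 \left(-2\right) + 4\right)}{2} \left(-15\right) = - \frac{7 \left(100 \left(-2\right) + 4\right)}{2} \left(-15\right) = - \frac{7 \left(-200 + 4\right)}{2} \left(-15\right) = \left(- \frac{7}{2}\right) \left(-196\right) \left(-15\right) = 686 \left(-15\right) = -10290$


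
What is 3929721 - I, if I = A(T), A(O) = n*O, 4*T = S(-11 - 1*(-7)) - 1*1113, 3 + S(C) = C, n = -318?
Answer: 3840681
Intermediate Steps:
S(C) = -3 + C
T = -280 (T = ((-3 + (-11 - 1*(-7))) - 1*1113)/4 = ((-3 + (-11 + 7)) - 1113)/4 = ((-3 - 4) - 1113)/4 = (-7 - 1113)/4 = (1/4)*(-1120) = -280)
A(O) = -318*O
I = 89040 (I = -318*(-280) = 89040)
3929721 - I = 3929721 - 1*89040 = 3929721 - 89040 = 3840681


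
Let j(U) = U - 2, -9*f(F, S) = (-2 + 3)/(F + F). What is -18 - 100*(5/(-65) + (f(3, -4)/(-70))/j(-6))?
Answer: -202543/19656 ≈ -10.304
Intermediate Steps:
f(F, S) = -1/(18*F) (f(F, S) = -(-2 + 3)/(9*(F + F)) = -1/(9*(2*F)) = -1/(2*F)/9 = -1/(18*F))
j(U) = -2 + U
-18 - 100*(5/(-65) + (f(3, -4)/(-70))/j(-6)) = -18 - 100*(5/(-65) + (-1/18/3/(-70))/(-2 - 6)) = -18 - 100*(5*(-1/65) + (-1/18*⅓*(-1/70))/(-8)) = -18 - 100*(-1/13 - 1/54*(-1/70)*(-⅛)) = -18 - 100*(-1/13 + (1/3780)*(-⅛)) = -18 - 100*(-1/13 - 1/30240) = -18 - 100*(-30253/393120) = -18 + 151265/19656 = -202543/19656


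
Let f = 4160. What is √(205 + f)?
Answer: 3*√485 ≈ 66.068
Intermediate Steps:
√(205 + f) = √(205 + 4160) = √4365 = 3*√485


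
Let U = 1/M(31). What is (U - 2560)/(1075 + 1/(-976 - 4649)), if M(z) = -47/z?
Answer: -676974375/284203078 ≈ -2.3820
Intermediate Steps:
U = -31/47 (U = 1/(-47/31) = -31/47 ≈ -0.65957)
(U - 2560)/(1075 + 1/(-976 - 4649)) = (-31/47 - 2560)/(1075 + 1/(-976 - 4649)) = -120351/(47*(1075 + 1/(-5625))) = -120351/(47*(1075 - 1/5625)) = -120351/(47*6046874/5625) = -120351/47*5625/6046874 = -676974375/284203078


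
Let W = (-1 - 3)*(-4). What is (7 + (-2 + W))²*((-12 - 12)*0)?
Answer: 0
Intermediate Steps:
W = 16 (W = -4*(-4) = 16)
(7 + (-2 + W))²*((-12 - 12)*0) = (7 + (-2 + 16))²*((-12 - 12)*0) = (7 + 14)²*(-24*0) = 21²*0 = 441*0 = 0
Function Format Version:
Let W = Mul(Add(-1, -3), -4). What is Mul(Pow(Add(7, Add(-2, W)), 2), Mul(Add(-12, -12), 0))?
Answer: 0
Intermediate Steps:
W = 16 (W = Mul(-4, -4) = 16)
Mul(Pow(Add(7, Add(-2, W)), 2), Mul(Add(-12, -12), 0)) = Mul(Pow(Add(7, Add(-2, 16)), 2), Mul(Add(-12, -12), 0)) = Mul(Pow(Add(7, 14), 2), Mul(-24, 0)) = Mul(Pow(21, 2), 0) = Mul(441, 0) = 0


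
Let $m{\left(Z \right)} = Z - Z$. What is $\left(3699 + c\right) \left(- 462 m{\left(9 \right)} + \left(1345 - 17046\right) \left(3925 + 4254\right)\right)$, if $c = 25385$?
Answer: $-3734923043236$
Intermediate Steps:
$m{\left(Z \right)} = 0$
$\left(3699 + c\right) \left(- 462 m{\left(9 \right)} + \left(1345 - 17046\right) \left(3925 + 4254\right)\right) = \left(3699 + 25385\right) \left(\left(-462\right) 0 + \left(1345 - 17046\right) \left(3925 + 4254\right)\right) = 29084 \left(0 - 128418479\right) = 29084 \left(-128418479\right) = -3734923043236$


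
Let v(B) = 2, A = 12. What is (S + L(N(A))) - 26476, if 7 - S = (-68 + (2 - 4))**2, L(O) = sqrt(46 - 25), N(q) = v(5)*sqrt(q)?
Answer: -31369 + sqrt(21) ≈ -31364.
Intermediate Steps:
N(q) = 2*sqrt(q)
L(O) = sqrt(21)
S = -4893 (S = 7 - (-68 + (2 - 4))**2 = 7 - (-68 - 2)**2 = 7 - 1*(-70)**2 = 7 - 1*4900 = 7 - 4900 = -4893)
(S + L(N(A))) - 26476 = (-4893 + sqrt(21)) - 26476 = -31369 + sqrt(21)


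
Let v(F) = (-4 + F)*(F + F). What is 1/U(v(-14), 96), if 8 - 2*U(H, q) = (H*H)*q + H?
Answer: -1/12193016 ≈ -8.2014e-8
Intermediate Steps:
v(F) = 2*F*(-4 + F) (v(F) = (-4 + F)*(2*F) = 2*F*(-4 + F))
U(H, q) = 4 - H/2 - q*H²/2 (U(H, q) = 4 - ((H*H)*q + H)/2 = 4 - (H²*q + H)/2 = 4 - (q*H² + H)/2 = 4 - (H + q*H²)/2 = 4 + (-H/2 - q*H²/2) = 4 - H/2 - q*H²/2)
1/U(v(-14), 96) = 1/(4 - (-14)*(-4 - 14) - ½*96*(2*(-14)*(-4 - 14))²) = 1/(4 - (-14)*(-18) - ½*96*(2*(-14)*(-18))²) = 1/(4 - ½*504 - ½*96*504²) = 1/(4 - 252 - ½*96*254016) = 1/(4 - 252 - 12192768) = 1/(-12193016) = -1/12193016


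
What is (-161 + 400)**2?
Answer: 57121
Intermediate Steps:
(-161 + 400)**2 = 239**2 = 57121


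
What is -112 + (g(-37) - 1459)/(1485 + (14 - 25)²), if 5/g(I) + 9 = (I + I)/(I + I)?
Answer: -1450653/12848 ≈ -112.91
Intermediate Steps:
g(I) = -5/8 (g(I) = 5/(-9 + (I + I)/(I + I)) = 5/(-9 + (2*I)/((2*I))) = 5/(-9 + (2*I)*(1/(2*I))) = 5/(-9 + 1) = 5/(-8) = 5*(-⅛) = -5/8)
-112 + (g(-37) - 1459)/(1485 + (14 - 25)²) = -112 + (-5/8 - 1459)/(1485 + (14 - 25)²) = -112 - 11677/(8*(1485 + (-11)²)) = -112 - 11677/(8*(1485 + 121)) = -112 - 11677/8/1606 = -112 - 11677/8*1/1606 = -112 - 11677/12848 = -1450653/12848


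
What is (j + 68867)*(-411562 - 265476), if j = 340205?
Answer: -276957288736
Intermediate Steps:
(j + 68867)*(-411562 - 265476) = (340205 + 68867)*(-411562 - 265476) = 409072*(-677038) = -276957288736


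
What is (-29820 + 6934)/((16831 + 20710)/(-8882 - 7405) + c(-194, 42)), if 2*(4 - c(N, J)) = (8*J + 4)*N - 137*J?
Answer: -186372141/292015283 ≈ -0.63823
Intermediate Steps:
c(N, J) = 4 + 137*J/2 - N*(4 + 8*J)/2 (c(N, J) = 4 - ((8*J + 4)*N - 137*J)/2 = 4 - ((4 + 8*J)*N - 137*J)/2 = 4 - (N*(4 + 8*J) - 137*J)/2 = 4 - (-137*J + N*(4 + 8*J))/2 = 4 + (137*J/2 - N*(4 + 8*J)/2) = 4 + 137*J/2 - N*(4 + 8*J)/2)
(-29820 + 6934)/((16831 + 20710)/(-8882 - 7405) + c(-194, 42)) = (-29820 + 6934)/((16831 + 20710)/(-8882 - 7405) + (4 - 2*(-194) + (137/2)*42 - 4*42*(-194))) = -22886/(37541/(-16287) + (4 + 388 + 2877 + 32592)) = -22886/(37541*(-1/16287) + 35861) = -22886/(-37541/16287 + 35861) = -22886/584030566/16287 = -22886*16287/584030566 = -186372141/292015283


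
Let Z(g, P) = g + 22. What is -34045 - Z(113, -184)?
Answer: -34180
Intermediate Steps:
Z(g, P) = 22 + g
-34045 - Z(113, -184) = -34045 - (22 + 113) = -34045 - 1*135 = -34045 - 135 = -34180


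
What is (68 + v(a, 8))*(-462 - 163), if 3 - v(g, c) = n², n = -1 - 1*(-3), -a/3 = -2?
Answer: -41875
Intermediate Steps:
a = 6 (a = -3*(-2) = 6)
n = 2 (n = -1 + 3 = 2)
v(g, c) = -1 (v(g, c) = 3 - 1*2² = 3 - 1*4 = 3 - 4 = -1)
(68 + v(a, 8))*(-462 - 163) = (68 - 1)*(-462 - 163) = 67*(-625) = -41875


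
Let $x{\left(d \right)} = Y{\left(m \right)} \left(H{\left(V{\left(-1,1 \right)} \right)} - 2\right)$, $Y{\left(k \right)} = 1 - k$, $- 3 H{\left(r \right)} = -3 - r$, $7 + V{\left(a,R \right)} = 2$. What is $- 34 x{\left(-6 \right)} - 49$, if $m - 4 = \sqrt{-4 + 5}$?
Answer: $- \frac{1235}{3} \approx -411.67$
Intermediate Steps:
$V{\left(a,R \right)} = -5$ ($V{\left(a,R \right)} = -7 + 2 = -5$)
$m = 5$ ($m = 4 + \sqrt{-4 + 5} = 4 + \sqrt{1} = 4 + 1 = 5$)
$H{\left(r \right)} = 1 + \frac{r}{3}$ ($H{\left(r \right)} = - \frac{-3 - r}{3} = 1 + \frac{r}{3}$)
$x{\left(d \right)} = \frac{32}{3}$ ($x{\left(d \right)} = \left(1 - 5\right) \left(\left(1 + \frac{1}{3} \left(-5\right)\right) - 2\right) = \left(1 - 5\right) \left(\left(1 - \frac{5}{3}\right) - 2\right) = - 4 \left(- \frac{2}{3} - 2\right) = \left(-4\right) \left(- \frac{8}{3}\right) = \frac{32}{3}$)
$- 34 x{\left(-6 \right)} - 49 = \left(-34\right) \frac{32}{3} - 49 = - \frac{1088}{3} - 49 = - \frac{1235}{3}$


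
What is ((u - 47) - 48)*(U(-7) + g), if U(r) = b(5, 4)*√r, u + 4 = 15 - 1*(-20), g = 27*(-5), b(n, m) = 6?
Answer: 8640 - 384*I*√7 ≈ 8640.0 - 1016.0*I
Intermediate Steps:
g = -135
u = 31 (u = -4 + (15 - 1*(-20)) = -4 + (15 + 20) = -4 + 35 = 31)
U(r) = 6*√r
((u - 47) - 48)*(U(-7) + g) = ((31 - 47) - 48)*(6*√(-7) - 135) = (-16 - 48)*(6*(I*√7) - 135) = -64*(6*I*√7 - 135) = -64*(-135 + 6*I*√7) = 8640 - 384*I*√7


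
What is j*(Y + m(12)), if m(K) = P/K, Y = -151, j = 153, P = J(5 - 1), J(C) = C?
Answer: -23052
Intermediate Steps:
P = 4 (P = 5 - 1 = 4)
m(K) = 4/K
j*(Y + m(12)) = 153*(-151 + 4/12) = 153*(-151 + 4*(1/12)) = 153*(-151 + ⅓) = 153*(-452/3) = -23052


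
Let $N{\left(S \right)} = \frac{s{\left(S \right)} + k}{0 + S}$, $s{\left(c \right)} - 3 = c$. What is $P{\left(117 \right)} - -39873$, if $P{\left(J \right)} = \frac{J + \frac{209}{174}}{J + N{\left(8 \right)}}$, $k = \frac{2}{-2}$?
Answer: $\frac{1640854957}{41151} \approx 39874.0$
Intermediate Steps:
$s{\left(c \right)} = 3 + c$
$k = -1$ ($k = 2 \left(- \frac{1}{2}\right) = -1$)
$N{\left(S \right)} = \frac{2 + S}{S}$ ($N{\left(S \right)} = \frac{\left(3 + S\right) - 1}{0 + S} = \frac{2 + S}{S}$)
$P{\left(J \right)} = \frac{\frac{209}{174} + J}{\frac{5}{4} + J}$ ($P{\left(J \right)} = \frac{J + \frac{209}{174}}{J + \frac{2 + 8}{8}} = \frac{J + 209 \cdot \frac{1}{174}}{J + \frac{1}{8} \cdot 10} = \frac{J + \frac{209}{174}}{J + \frac{5}{4}} = \frac{\frac{209}{174} + J}{\frac{5}{4} + J}$)
$P{\left(117 \right)} - -39873 = \frac{2 \left(209 + 174 \cdot 117\right)}{87 \left(5 + 4 \cdot 117\right)} - -39873 = \frac{2 \left(209 + 20358\right)}{87 \left(5 + 468\right)} + 39873 = \frac{2}{87} \cdot \frac{1}{473} \cdot 20567 + 39873 = \frac{41134}{41151} + 39873 = \frac{1640854957}{41151}$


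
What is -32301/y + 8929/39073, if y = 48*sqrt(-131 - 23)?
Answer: 8929/39073 + 10767*I*sqrt(154)/2464 ≈ 0.22852 + 54.227*I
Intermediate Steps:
y = 48*I*sqrt(154) (y = 48*sqrt(-154) = 48*(I*sqrt(154)) = 48*I*sqrt(154) ≈ 595.66*I)
-32301/y + 8929/39073 = -32301*(-I*sqrt(154)/7392) + 8929/39073 = -(-10767)*I*sqrt(154)/2464 + 8929*(1/39073) = 10767*I*sqrt(154)/2464 + 8929/39073 = 8929/39073 + 10767*I*sqrt(154)/2464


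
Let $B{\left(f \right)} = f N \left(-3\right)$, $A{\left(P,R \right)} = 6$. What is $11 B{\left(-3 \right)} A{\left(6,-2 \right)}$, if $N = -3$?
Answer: $-1782$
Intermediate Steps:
$B{\left(f \right)} = 9 f$ ($B{\left(f \right)} = f \left(-3\right) \left(-3\right) = - 3 f \left(-3\right) = 9 f$)
$11 B{\left(-3 \right)} A{\left(6,-2 \right)} = 11 \cdot 9 \left(-3\right) 6 = 11 \left(-27\right) 6 = \left(-297\right) 6 = -1782$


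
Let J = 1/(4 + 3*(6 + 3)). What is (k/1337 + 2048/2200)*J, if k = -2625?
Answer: -54229/1628275 ≈ -0.033305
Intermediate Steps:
J = 1/31 (J = 1/(4 + 3*9) = 1/(4 + 27) = 1/31 ≈ 0.032258)
(k/1337 + 2048/2200)*J = (-2625/1337 + 2048/2200)*(1/31) = (-2625*1/1337 + 2048*(1/2200))*(1/31) = (-375/191 + 256/275)*(1/31) = -54229/52525*1/31 = -54229/1628275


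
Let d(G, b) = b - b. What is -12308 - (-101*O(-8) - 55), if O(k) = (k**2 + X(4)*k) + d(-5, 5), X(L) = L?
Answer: -9021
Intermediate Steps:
d(G, b) = 0
O(k) = k**2 + 4*k (O(k) = (k**2 + 4*k) + 0 = k**2 + 4*k)
-12308 - (-101*O(-8) - 55) = -12308 - (-(-808)*(4 - 8) - 55) = -12308 - (-(-808)*(-4) - 55) = -12308 - (-101*32 - 55) = -12308 - (-3232 - 55) = -12308 - 1*(-3287) = -12308 + 3287 = -9021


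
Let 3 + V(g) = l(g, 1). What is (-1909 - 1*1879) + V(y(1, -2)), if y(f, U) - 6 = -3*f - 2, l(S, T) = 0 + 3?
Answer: -3788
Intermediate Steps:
l(S, T) = 3
y(f, U) = 4 - 3*f (y(f, U) = 6 + (-3*f - 2) = 6 + (-2 - 3*f) = 4 - 3*f)
V(g) = 0 (V(g) = -3 + 3 = 0)
(-1909 - 1*1879) + V(y(1, -2)) = (-1909 - 1*1879) + 0 = (-1909 - 1879) + 0 = -3788 + 0 = -3788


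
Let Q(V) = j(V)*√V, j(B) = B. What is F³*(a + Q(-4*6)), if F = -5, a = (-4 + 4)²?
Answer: 6000*I*√6 ≈ 14697.0*I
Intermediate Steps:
a = 0 (a = 0² = 0)
Q(V) = V^(3/2) (Q(V) = V*√V = V^(3/2))
F³*(a + Q(-4*6)) = (-5)³*(0 + (-4*6)^(3/2)) = -125*(0 + (-24)^(3/2)) = -125*(0 - 48*I*√6) = -(-6000)*I*√6 = 6000*I*√6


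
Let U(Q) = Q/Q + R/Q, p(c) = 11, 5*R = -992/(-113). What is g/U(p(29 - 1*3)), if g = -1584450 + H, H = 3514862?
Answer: 11997510580/7207 ≈ 1.6647e+6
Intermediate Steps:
R = 992/565 (R = (-992/(-113))/5 = (-992*(-1/113))/5 = (1/5)*(992/113) = 992/565 ≈ 1.7558)
U(Q) = 1 + 992/(565*Q) (U(Q) = Q/Q + 992/(565*Q) = 1 + 992/(565*Q))
g = 1930412 (g = -1584450 + 3514862 = 1930412)
g/U(p(29 - 1*3)) = 1930412/(((992/565 + 11)/11)) = 1930412/(((1/11)*(7207/565))) = 1930412/(7207/6215) = 1930412*(6215/7207) = 11997510580/7207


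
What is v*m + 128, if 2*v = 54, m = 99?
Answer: 2801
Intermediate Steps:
v = 27 (v = (1/2)*54 = 27)
v*m + 128 = 27*99 + 128 = 2673 + 128 = 2801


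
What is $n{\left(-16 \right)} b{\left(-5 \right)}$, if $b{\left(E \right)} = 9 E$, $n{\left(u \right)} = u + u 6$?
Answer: $5040$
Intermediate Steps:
$n{\left(u \right)} = 7 u$ ($n{\left(u \right)} = u + 6 u = 7 u$)
$n{\left(-16 \right)} b{\left(-5 \right)} = 7 \left(-16\right) 9 \left(-5\right) = \left(-112\right) \left(-45\right) = 5040$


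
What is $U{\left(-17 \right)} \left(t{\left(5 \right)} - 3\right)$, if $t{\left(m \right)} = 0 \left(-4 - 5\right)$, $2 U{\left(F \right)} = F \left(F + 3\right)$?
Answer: $-357$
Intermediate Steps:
$U{\left(F \right)} = \frac{F \left(3 + F\right)}{2}$ ($U{\left(F \right)} = \frac{F \left(F + 3\right)}{2} = \frac{F \left(3 + F\right)}{2}$)
$t{\left(m \right)} = 0$ ($t{\left(m \right)} = 0 \left(-9\right) = 0$)
$U{\left(-17 \right)} \left(t{\left(5 \right)} - 3\right) = \frac{1}{2} \left(-17\right) \left(3 - 17\right) \left(0 - 3\right) = \frac{1}{2} \left(-17\right) \left(-14\right) \left(0 - 3\right) = 119 \left(-3\right) = -357$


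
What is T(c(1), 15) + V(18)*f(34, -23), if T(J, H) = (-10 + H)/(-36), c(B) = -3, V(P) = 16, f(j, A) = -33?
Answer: -19013/36 ≈ -528.14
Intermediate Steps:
T(J, H) = 5/18 - H/36 (T(J, H) = (-10 + H)*(-1/36) = 5/18 - H/36)
T(c(1), 15) + V(18)*f(34, -23) = (5/18 - 1/36*15) + 16*(-33) = (5/18 - 5/12) - 528 = -5/36 - 528 = -19013/36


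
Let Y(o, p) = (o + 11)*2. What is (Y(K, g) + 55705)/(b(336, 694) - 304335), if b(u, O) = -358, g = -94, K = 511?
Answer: -56749/304693 ≈ -0.18625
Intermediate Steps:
Y(o, p) = 22 + 2*o (Y(o, p) = (11 + o)*2 = 22 + 2*o)
(Y(K, g) + 55705)/(b(336, 694) - 304335) = ((22 + 2*511) + 55705)/(-358 - 304335) = ((22 + 1022) + 55705)/(-304693) = (1044 + 55705)*(-1/304693) = 56749*(-1/304693) = -56749/304693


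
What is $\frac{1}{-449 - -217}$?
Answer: $- \frac{1}{232} \approx -0.0043103$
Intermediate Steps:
$\frac{1}{-449 - -217} = \frac{1}{-449 + \left(-95 + 312\right)} = \frac{1}{-449 + 217} = \frac{1}{-232} = - \frac{1}{232}$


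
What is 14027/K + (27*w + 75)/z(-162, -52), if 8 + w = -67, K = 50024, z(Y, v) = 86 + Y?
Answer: 145877/5624 ≈ 25.938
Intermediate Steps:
w = -75 (w = -8 - 67 = -75)
14027/K + (27*w + 75)/z(-162, -52) = 14027/50024 + (27*(-75) + 75)/(86 - 162) = 14027*(1/50024) + (-2025 + 75)/(-76) = 83/296 - 1950*(-1/76) = 83/296 + 975/38 = 145877/5624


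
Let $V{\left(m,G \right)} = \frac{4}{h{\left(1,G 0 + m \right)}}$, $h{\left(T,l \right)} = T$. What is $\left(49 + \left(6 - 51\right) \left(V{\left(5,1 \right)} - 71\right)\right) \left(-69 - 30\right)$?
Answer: $-303336$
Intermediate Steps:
$V{\left(m,G \right)} = 4$ ($V{\left(m,G \right)} = \frac{4}{1} = 4 \cdot 1 = 4$)
$\left(49 + \left(6 - 51\right) \left(V{\left(5,1 \right)} - 71\right)\right) \left(-69 - 30\right) = \left(49 + \left(6 - 51\right) \left(4 - 71\right)\right) \left(-69 - 30\right) = \left(49 - -3015\right) \left(-69 - 30\right) = \left(49 + 3015\right) \left(-99\right) = 3064 \left(-99\right) = -303336$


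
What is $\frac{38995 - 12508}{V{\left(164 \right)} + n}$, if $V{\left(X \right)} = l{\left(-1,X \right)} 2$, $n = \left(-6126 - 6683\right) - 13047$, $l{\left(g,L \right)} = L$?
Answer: $- \frac{26487}{25528} \approx -1.0376$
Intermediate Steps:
$n = -25856$ ($n = -12809 - 13047 = -25856$)
$V{\left(X \right)} = 2 X$ ($V{\left(X \right)} = X 2 = 2 X$)
$\frac{38995 - 12508}{V{\left(164 \right)} + n} = \frac{38995 - 12508}{2 \cdot 164 - 25856} = \frac{26487}{328 - 25856} = \frac{26487}{-25528} = 26487 \left(- \frac{1}{25528}\right) = - \frac{26487}{25528}$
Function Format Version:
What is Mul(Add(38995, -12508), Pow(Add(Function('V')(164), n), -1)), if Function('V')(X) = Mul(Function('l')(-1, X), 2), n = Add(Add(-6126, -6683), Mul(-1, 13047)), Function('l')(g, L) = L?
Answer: Rational(-26487, 25528) ≈ -1.0376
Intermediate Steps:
n = -25856 (n = Add(-12809, -13047) = -25856)
Function('V')(X) = Mul(2, X) (Function('V')(X) = Mul(X, 2) = Mul(2, X))
Mul(Add(38995, -12508), Pow(Add(Function('V')(164), n), -1)) = Mul(Add(38995, -12508), Pow(Add(Mul(2, 164), -25856), -1)) = Mul(26487, Pow(Add(328, -25856), -1)) = Mul(26487, Pow(-25528, -1)) = Mul(26487, Rational(-1, 25528)) = Rational(-26487, 25528)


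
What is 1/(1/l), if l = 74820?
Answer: 74820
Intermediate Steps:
1/(1/l) = 1/(1/74820) = 74820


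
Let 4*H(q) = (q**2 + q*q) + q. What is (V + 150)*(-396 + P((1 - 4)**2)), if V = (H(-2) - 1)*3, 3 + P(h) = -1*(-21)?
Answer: -57267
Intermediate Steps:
P(h) = 18 (P(h) = -3 - 1*(-21) = -3 + 21 = 18)
H(q) = q**2/2 + q/4 (H(q) = ((q**2 + q*q) + q)/4 = ((q**2 + q**2) + q)/4 = (2*q**2 + q)/4 = (q + 2*q**2)/4 = q**2/2 + q/4)
V = 3/2 (V = ((1/4)*(-2)*(1 + 2*(-2)) - 1)*3 = ((1/4)*(-2)*(1 - 4) - 1)*3 = ((1/4)*(-2)*(-3) - 1)*3 = (3/2 - 1)*3 = (1/2)*3 = 3/2 ≈ 1.5000)
(V + 150)*(-396 + P((1 - 4)**2)) = (3/2 + 150)*(-396 + 18) = (303/2)*(-378) = -57267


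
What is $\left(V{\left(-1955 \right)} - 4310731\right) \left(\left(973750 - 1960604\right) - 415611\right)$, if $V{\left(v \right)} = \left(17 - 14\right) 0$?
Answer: $6045649351915$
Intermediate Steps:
$V{\left(v \right)} = 0$ ($V{\left(v \right)} = 3 \cdot 0 = 0$)
$\left(V{\left(-1955 \right)} - 4310731\right) \left(\left(973750 - 1960604\right) - 415611\right) = \left(0 - 4310731\right) \left(\left(973750 - 1960604\right) - 415611\right) = - 4310731 \left(\left(973750 - 1960604\right) - 415611\right) = - 4310731 \left(-986854 - 415611\right) = \left(-4310731\right) \left(-1402465\right) = 6045649351915$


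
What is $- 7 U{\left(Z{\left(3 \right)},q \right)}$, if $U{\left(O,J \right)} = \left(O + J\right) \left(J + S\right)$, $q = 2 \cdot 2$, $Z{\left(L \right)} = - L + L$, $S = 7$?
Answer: $-308$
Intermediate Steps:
$Z{\left(L \right)} = 0$
$q = 4$
$U{\left(O,J \right)} = \left(7 + J\right) \left(J + O\right)$ ($U{\left(O,J \right)} = \left(O + J\right) \left(J + 7\right) = \left(J + O\right) \left(7 + J\right) = \left(7 + J\right) \left(J + O\right)$)
$- 7 U{\left(Z{\left(3 \right)},q \right)} = - 7 \left(4^{2} + 7 \cdot 4 + 7 \cdot 0 + 4 \cdot 0\right) = - 7 \left(16 + 28 + 0 + 0\right) = \left(-7\right) 44 = -308$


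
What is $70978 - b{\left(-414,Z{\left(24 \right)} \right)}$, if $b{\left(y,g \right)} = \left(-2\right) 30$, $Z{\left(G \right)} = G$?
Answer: $71038$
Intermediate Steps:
$b{\left(y,g \right)} = -60$
$70978 - b{\left(-414,Z{\left(24 \right)} \right)} = 70978 - -60 = 70978 + 60 = 71038$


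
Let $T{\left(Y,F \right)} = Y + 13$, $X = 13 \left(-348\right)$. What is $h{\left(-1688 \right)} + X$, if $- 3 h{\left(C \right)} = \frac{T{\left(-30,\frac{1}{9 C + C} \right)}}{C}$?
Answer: $- \frac{22909553}{5064} \approx -4524.0$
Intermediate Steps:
$X = -4524$
$T{\left(Y,F \right)} = 13 + Y$
$h{\left(C \right)} = \frac{17}{3 C}$ ($h{\left(C \right)} = - \frac{\left(13 - 30\right) \frac{1}{C}}{3} = - \frac{\left(-17\right) \frac{1}{C}}{3} = \frac{17}{3 C}$)
$h{\left(-1688 \right)} + X = \frac{17}{3 \left(-1688\right)} - 4524 = \frac{17}{3} \left(- \frac{1}{1688}\right) - 4524 = - \frac{17}{5064} - 4524 = - \frac{22909553}{5064}$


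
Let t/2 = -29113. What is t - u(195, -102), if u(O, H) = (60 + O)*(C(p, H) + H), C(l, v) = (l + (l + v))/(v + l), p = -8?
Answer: -357385/11 ≈ -32490.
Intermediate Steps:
C(l, v) = (v + 2*l)/(l + v)
u(O, H) = (60 + O)*(H + (-16 + H)/(-8 + H)) (u(O, H) = (60 + O)*((H + 2*(-8))/(-8 + H) + H) = (60 + O)*((H - 16)/(-8 + H) + H) = (60 + O)*((-16 + H)/(-8 + H) + H) = (60 + O)*(H + (-16 + H)/(-8 + H)))
t = -58226 (t = 2*(-29113) = -58226)
t - u(195, -102) = -58226 - (-960 + 60*(-102) + 195*(-16 - 102) - 102*(-8 - 102)*(60 + 195))/(-8 - 102) = -58226 - (-960 - 6120 + 195*(-118) - 102*(-110)*255)/(-110) = -58226 - (-1)*(-960 - 6120 - 23010 + 2861100)/110 = -58226 - (-1)*2831010/110 = -58226 - 1*(-283101/11) = -58226 + 283101/11 = -357385/11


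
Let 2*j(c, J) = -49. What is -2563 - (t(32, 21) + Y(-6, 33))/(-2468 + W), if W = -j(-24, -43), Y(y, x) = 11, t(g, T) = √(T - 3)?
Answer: -12525359/4887 + 2*√2/1629 ≈ -2563.0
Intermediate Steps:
j(c, J) = -49/2 (j(c, J) = (½)*(-49) = -49/2)
t(g, T) = √(-3 + T)
W = 49/2 (W = -1*(-49/2) = 49/2 ≈ 24.500)
-2563 - (t(32, 21) + Y(-6, 33))/(-2468 + W) = -2563 - (√(-3 + 21) + 11)/(-2468 + 49/2) = -2563 - (√18 + 11)/(-4887/2) = -2563 - (3*√2 + 11)*(-2)/4887 = -2563 - (11 + 3*√2)*(-2)/4887 = -2563 - (-22/4887 - 2*√2/1629) = -2563 + (22/4887 + 2*√2/1629) = -12525359/4887 + 2*√2/1629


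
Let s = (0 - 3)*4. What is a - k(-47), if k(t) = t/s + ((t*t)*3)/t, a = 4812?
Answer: 59389/12 ≈ 4949.1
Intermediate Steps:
s = -12 (s = -3*4 = -12)
k(t) = 35*t/12 (k(t) = t/(-12) + ((t*t)*3)/t = t*(-1/12) + (t²*3)/t = -t/12 + (3*t²)/t = -t/12 + 3*t = 35*t/12)
a - k(-47) = 4812 - 35*(-47)/12 = 4812 - 1*(-1645/12) = 4812 + 1645/12 = 59389/12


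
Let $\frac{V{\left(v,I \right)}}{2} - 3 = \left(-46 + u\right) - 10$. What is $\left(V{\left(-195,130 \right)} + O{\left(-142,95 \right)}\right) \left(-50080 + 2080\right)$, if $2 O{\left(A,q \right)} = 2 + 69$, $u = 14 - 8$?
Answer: $2808000$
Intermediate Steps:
$u = 6$
$O{\left(A,q \right)} = \frac{71}{2}$ ($O{\left(A,q \right)} = \frac{2 + 69}{2} = \frac{1}{2} \cdot 71 = \frac{71}{2}$)
$V{\left(v,I \right)} = -94$ ($V{\left(v,I \right)} = 6 + 2 \left(\left(-46 + 6\right) - 10\right) = 6 + 2 \left(-40 - 10\right) = 6 + 2 \left(-50\right) = 6 - 100 = -94$)
$\left(V{\left(-195,130 \right)} + O{\left(-142,95 \right)}\right) \left(-50080 + 2080\right) = \left(-94 + \frac{71}{2}\right) \left(-50080 + 2080\right) = \left(- \frac{117}{2}\right) \left(-48000\right) = 2808000$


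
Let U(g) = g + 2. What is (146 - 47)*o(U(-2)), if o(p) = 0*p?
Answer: 0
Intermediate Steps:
U(g) = 2 + g
o(p) = 0
(146 - 47)*o(U(-2)) = (146 - 47)*0 = 99*0 = 0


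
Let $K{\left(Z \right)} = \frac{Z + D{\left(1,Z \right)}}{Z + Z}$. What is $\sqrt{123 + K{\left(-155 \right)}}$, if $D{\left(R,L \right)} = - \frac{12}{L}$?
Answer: $\frac{\sqrt{11868326}}{310} \approx 11.113$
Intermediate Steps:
$K{\left(Z \right)} = \frac{Z - \frac{12}{Z}}{2 Z}$ ($K{\left(Z \right)} = \frac{Z - \frac{12}{Z}}{Z + Z} = \frac{Z - \frac{12}{Z}}{2 Z}$)
$\sqrt{123 + K{\left(-155 \right)}} = \sqrt{123 + \left(\frac{1}{2} - \frac{6}{24025}\right)} = \sqrt{123 + \frac{24013}{48050}} = \sqrt{\frac{5934163}{48050}} = \frac{\sqrt{11868326}}{310}$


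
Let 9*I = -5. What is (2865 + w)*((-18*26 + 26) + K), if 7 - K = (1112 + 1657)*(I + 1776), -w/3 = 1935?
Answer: 14454923560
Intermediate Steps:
w = -5805 (w = -3*1935 = -5805)
I = -5/9 (I = (⅑)*(-5) = -5/9 ≈ -0.55556)
K = -14748596/3 (K = 7 - (1112 + 1657)*(-5/9 + 1776) = 7 - 2769*15979/9 = 7 - 1*14748617/3 = 7 - 14748617/3 = -14748596/3 ≈ -4.9162e+6)
(2865 + w)*((-18*26 + 26) + K) = (2865 - 5805)*((-18*26 + 26) - 14748596/3) = -2940*((-468 + 26) - 14748596/3) = -2940*(-442 - 14748596/3) = -2940*(-14749922/3) = 14454923560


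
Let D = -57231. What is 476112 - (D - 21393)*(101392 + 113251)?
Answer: 16876567344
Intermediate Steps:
476112 - (D - 21393)*(101392 + 113251) = 476112 - (-57231 - 21393)*(101392 + 113251) = 476112 - (-78624)*214643 = 476112 - 1*(-16876091232) = 476112 + 16876091232 = 16876567344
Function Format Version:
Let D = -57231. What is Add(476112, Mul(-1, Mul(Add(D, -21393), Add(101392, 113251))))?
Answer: 16876567344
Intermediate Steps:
Add(476112, Mul(-1, Mul(Add(D, -21393), Add(101392, 113251)))) = Add(476112, Mul(-1, Mul(Add(-57231, -21393), Add(101392, 113251)))) = Add(476112, Mul(-1, Mul(-78624, 214643))) = Add(476112, Mul(-1, -16876091232)) = Add(476112, 16876091232) = 16876567344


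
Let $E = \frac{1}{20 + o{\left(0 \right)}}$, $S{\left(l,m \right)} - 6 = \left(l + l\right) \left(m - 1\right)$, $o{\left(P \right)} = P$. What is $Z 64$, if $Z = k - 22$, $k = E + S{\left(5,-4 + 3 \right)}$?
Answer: $- \frac{11504}{5} \approx -2300.8$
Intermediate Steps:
$S{\left(l,m \right)} = 6 + 2 l \left(-1 + m\right)$ ($S{\left(l,m \right)} = 6 + \left(l + l\right) \left(m - 1\right) = 6 + 2 l \left(-1 + m\right)$)
$E = \frac{1}{20}$ ($E = \frac{1}{20 + 0} = \frac{1}{20} \approx 0.05$)
$k = - \frac{279}{20}$ ($k = \frac{1}{20} + \left(6 - 10 + 2 \cdot 5 \left(-4 + 3\right)\right) = \frac{1}{20} + \left(6 - 10 + 2 \cdot 5 \left(-1\right)\right) = \frac{1}{20} - 14 = - \frac{279}{20} \approx -13.95$)
$Z = - \frac{719}{20}$ ($Z = - \frac{279}{20} - 22 = - \frac{719}{20} \approx -35.95$)
$Z 64 = \left(- \frac{719}{20}\right) 64 = - \frac{11504}{5}$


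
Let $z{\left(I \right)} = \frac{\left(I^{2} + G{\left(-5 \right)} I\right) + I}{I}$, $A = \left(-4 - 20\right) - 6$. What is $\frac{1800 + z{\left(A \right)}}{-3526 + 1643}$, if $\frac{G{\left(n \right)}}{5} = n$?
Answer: $- \frac{1746}{1883} \approx -0.92724$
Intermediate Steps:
$G{\left(n \right)} = 5 n$
$A = -30$ ($A = -24 - 6 = -30$)
$z{\left(I \right)} = \frac{I^{2} - 24 I}{I}$ ($z{\left(I \right)} = \frac{\left(I^{2} + 5 \left(-5\right) I\right) + I}{I} = \frac{\left(I^{2} - 25 I\right) + I}{I} = \frac{I^{2} - 24 I}{I}$)
$\frac{1800 + z{\left(A \right)}}{-3526 + 1643} = \frac{1800 - 54}{-3526 + 1643} = \frac{1800 - 54}{-1883} = 1746 \left(- \frac{1}{1883}\right) = - \frac{1746}{1883}$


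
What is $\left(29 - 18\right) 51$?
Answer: $561$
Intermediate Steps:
$\left(29 - 18\right) 51 = 11 \cdot 51 = 561$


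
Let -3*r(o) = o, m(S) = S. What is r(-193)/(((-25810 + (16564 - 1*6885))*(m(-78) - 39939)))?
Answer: 193/1936542681 ≈ 9.9662e-8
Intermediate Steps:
r(o) = -o/3
r(-193)/(((-25810 + (16564 - 1*6885))*(m(-78) - 39939))) = (-⅓*(-193))/(((-25810 + (16564 - 1*6885))*(-78 - 39939))) = 193/(3*(((-25810 + (16564 - 6885))*(-40017)))) = 193/(3*(((-25810 + 9679)*(-40017)))) = 193/(3*((-16131*(-40017)))) = (193/3)/645514227 = (193/3)*(1/645514227) = 193/1936542681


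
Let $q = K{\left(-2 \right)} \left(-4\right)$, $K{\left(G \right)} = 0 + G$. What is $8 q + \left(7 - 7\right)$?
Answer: $64$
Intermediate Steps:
$K{\left(G \right)} = G$
$q = 8$ ($q = \left(-2\right) \left(-4\right) = 8$)
$8 q + \left(7 - 7\right) = 8 \cdot 8 + \left(7 - 7\right) = 64 + \left(7 - 7\right) = 64 + 0 = 64$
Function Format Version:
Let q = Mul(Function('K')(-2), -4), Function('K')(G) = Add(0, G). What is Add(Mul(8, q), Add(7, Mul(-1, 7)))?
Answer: 64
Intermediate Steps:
Function('K')(G) = G
q = 8 (q = Mul(-2, -4) = 8)
Add(Mul(8, q), Add(7, Mul(-1, 7))) = Add(Mul(8, 8), Add(7, Mul(-1, 7))) = Add(64, Add(7, -7)) = Add(64, 0) = 64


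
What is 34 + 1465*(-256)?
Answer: -375006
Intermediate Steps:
34 + 1465*(-256) = 34 - 375040 = -375006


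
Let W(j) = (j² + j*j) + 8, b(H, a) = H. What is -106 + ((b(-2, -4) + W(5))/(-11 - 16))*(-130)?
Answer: 4418/27 ≈ 163.63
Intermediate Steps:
W(j) = 8 + 2*j² (W(j) = (j² + j²) + 8 = 2*j² + 8 = 8 + 2*j²)
-106 + ((b(-2, -4) + W(5))/(-11 - 16))*(-130) = -106 + ((-2 + (8 + 2*5²))/(-11 - 16))*(-130) = -106 + ((-2 + (8 + 2*25))/(-27))*(-130) = -106 + ((-2 + (8 + 50))*(-1/27))*(-130) = -106 + ((-2 + 58)*(-1/27))*(-130) = -106 + (56*(-1/27))*(-130) = -106 - 56/27*(-130) = -106 + 7280/27 = 4418/27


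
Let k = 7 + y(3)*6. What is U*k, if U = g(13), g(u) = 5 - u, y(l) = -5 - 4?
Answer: 376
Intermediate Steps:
y(l) = -9
k = -47 (k = 7 - 9*6 = 7 - 54 = -47)
U = -8 (U = 5 - 1*13 = 5 - 13 = -8)
U*k = -8*(-47) = 376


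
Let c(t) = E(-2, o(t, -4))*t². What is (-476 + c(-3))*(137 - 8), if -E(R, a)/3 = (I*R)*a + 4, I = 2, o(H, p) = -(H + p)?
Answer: 22188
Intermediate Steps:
o(H, p) = -H - p
E(R, a) = -12 - 6*R*a (E(R, a) = -3*((2*R)*a + 4) = -3*(2*R*a + 4) = -3*(4 + 2*R*a) = -12 - 6*R*a)
c(t) = t²*(36 - 12*t) (c(t) = (-12 - 6*(-2)*(-t - 1*(-4)))*t² = (-12 - 6*(-2)*(-t + 4))*t² = (-12 - 6*(-2)*(4 - t))*t² = (-12 + (48 - 12*t))*t² = (36 - 12*t)*t² = t²*(36 - 12*t))
(-476 + c(-3))*(137 - 8) = (-476 + 12*(-3)²*(3 - 1*(-3)))*(137 - 8) = (-476 + 12*9*(3 + 3))*129 = (-476 + 12*9*6)*129 = (-476 + 648)*129 = 172*129 = 22188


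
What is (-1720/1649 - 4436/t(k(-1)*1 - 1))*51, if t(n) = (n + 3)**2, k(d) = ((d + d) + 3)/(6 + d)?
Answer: -549246660/11737 ≈ -46796.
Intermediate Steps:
k(d) = (3 + 2*d)/(6 + d) (k(d) = (2*d + 3)/(6 + d) = (3 + 2*d)/(6 + d))
t(n) = (3 + n)**2
(-1720/1649 - 4436/t(k(-1)*1 - 1))*51 = (-1720/1649 - 4436/(3 + (((3 + 2*(-1))/(6 - 1))*1 - 1))**2)*51 = (-1720*1/1649 - 4436/(3 + (((3 - 2)/5)*1 - 1))**2)*51 = (-1720/1649 - 4436/(3 + (((1/5)*1)*1 - 1))**2)*51 = (-1720/1649 - 4436/(3 + ((1/5)*1 - 1))**2)*51 = (-1720/1649 - 4436/(3 + (1/5 - 1))**2)*51 = (-1720/1649 - 4436/(3 - 4/5)**2)*51 = (-1720/1649 - 4436/((11/5)**2))*51 = (-1720/1649 - 4436/121/25)*51 = (-1720/1649 - 4436*25/121)*51 = (-1720/1649 - 110900/121)*51 = -183082220/199529*51 = -549246660/11737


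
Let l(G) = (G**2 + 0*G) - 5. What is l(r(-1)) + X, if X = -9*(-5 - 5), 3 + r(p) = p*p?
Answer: 89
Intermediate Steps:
r(p) = -3 + p**2 (r(p) = -3 + p*p = -3 + p**2)
X = 90 (X = -9*(-10) = 90)
l(G) = -5 + G**2 (l(G) = (G**2 + 0) - 5 = G**2 - 5 = -5 + G**2)
l(r(-1)) + X = (-5 + (-3 + (-1)**2)**2) + 90 = (-5 + (-3 + 1)**2) + 90 = (-5 + (-2)**2) + 90 = (-5 + 4) + 90 = -1 + 90 = 89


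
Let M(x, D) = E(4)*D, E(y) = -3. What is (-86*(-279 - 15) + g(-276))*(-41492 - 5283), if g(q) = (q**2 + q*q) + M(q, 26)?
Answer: -8305275450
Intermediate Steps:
M(x, D) = -3*D
g(q) = -78 + 2*q**2 (g(q) = (q**2 + q*q) - 3*26 = (q**2 + q**2) - 78 = 2*q**2 - 78 = -78 + 2*q**2)
(-86*(-279 - 15) + g(-276))*(-41492 - 5283) = (-86*(-279 - 15) + (-78 + 2*(-276)**2))*(-41492 - 5283) = (-86*(-294) + (-78 + 2*76176))*(-46775) = (25284 + (-78 + 152352))*(-46775) = (25284 + 152274)*(-46775) = 177558*(-46775) = -8305275450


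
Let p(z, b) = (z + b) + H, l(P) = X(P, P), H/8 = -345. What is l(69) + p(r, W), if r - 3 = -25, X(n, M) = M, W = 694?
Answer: -2019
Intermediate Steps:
H = -2760 (H = 8*(-345) = -2760)
r = -22 (r = 3 - 25 = -22)
l(P) = P
p(z, b) = -2760 + b + z (p(z, b) = (z + b) - 2760 = (b + z) - 2760 = -2760 + b + z)
l(69) + p(r, W) = 69 + (-2760 + 694 - 22) = 69 - 2088 = -2019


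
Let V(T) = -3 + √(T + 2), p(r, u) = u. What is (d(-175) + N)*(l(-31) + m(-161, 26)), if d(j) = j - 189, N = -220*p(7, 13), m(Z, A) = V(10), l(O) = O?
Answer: 109616 - 6448*√3 ≈ 98448.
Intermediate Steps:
V(T) = -3 + √(2 + T)
m(Z, A) = -3 + 2*√3 (m(Z, A) = -3 + √(2 + 10) = -3 + √12 = -3 + 2*√3)
N = -2860 (N = -220*13 = -2860)
d(j) = -189 + j
(d(-175) + N)*(l(-31) + m(-161, 26)) = ((-189 - 175) - 2860)*(-31 + (-3 + 2*√3)) = (-364 - 2860)*(-34 + 2*√3) = -3224*(-34 + 2*√3) = 109616 - 6448*√3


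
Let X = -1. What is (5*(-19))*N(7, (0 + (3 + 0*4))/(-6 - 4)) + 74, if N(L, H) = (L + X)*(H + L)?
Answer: -3745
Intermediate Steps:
N(L, H) = (-1 + L)*(H + L) (N(L, H) = (L - 1)*(H + L) = (-1 + L)*(H + L))
(5*(-19))*N(7, (0 + (3 + 0*4))/(-6 - 4)) + 74 = (5*(-19))*(7² - (0 + (3 + 0*4))/(-6 - 4) - 1*7 + ((0 + (3 + 0*4))/(-6 - 4))*7) + 74 = -95*(49 - (0 + (3 + 0))/(-10) - 7 + ((0 + (3 + 0))/(-10))*7) + 74 = -95*(49 - (0 + 3)*(-1)/10 - 7 + ((0 + 3)*(-⅒))*7) + 74 = -95*(49 - 3*(-1)/10 - 7 + (3*(-⅒))*7) + 74 = -95*(49 - 1*(-3/10) - 7 - 3/10*7) + 74 = -95*(49 + 3/10 - 7 - 21/10) + 74 = -95*201/5 + 74 = -3819 + 74 = -3745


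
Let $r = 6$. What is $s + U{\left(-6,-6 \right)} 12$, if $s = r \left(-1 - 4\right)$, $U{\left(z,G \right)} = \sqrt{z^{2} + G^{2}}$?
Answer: $-30 + 72 \sqrt{2} \approx 71.823$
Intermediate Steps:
$U{\left(z,G \right)} = \sqrt{G^{2} + z^{2}}$
$s = -30$ ($s = 6 \left(-1 - 4\right) = 6 \left(-5\right) = -30$)
$s + U{\left(-6,-6 \right)} 12 = -30 + \sqrt{\left(-6\right)^{2} + \left(-6\right)^{2}} \cdot 12 = -30 + \sqrt{36 + 36} \cdot 12 = -30 + \sqrt{72} \cdot 12 = -30 + 6 \sqrt{2} \cdot 12 = -30 + 72 \sqrt{2}$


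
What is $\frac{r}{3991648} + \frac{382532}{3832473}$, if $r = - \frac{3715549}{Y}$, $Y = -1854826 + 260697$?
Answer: $\frac{2434142563931369621}{24386799224624306016} \approx 0.099814$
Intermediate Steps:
$Y = -1594129$
$r = \frac{3715549}{1594129}$ ($r = - \frac{3715549}{-1594129} = \left(-3715549\right) \left(- \frac{1}{1594129}\right) = \frac{3715549}{1594129} \approx 2.3308$)
$\frac{r}{3991648} + \frac{382532}{3832473} = \frac{3715549}{1594129 \cdot 3991648} + \frac{382532}{3832473} = \frac{3715549}{1594129} \cdot \frac{1}{3991648} + 382532 \cdot \frac{1}{3832473} = \frac{3715549}{6363201834592} + \frac{382532}{3832473} = \frac{2434142563931369621}{24386799224624306016}$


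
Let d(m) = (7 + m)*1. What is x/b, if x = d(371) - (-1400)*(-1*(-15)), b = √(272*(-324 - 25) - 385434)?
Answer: -10689*I*√480362/240181 ≈ -30.845*I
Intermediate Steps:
d(m) = 7 + m
b = I*√480362 (b = √(272*(-349) - 385434) = √(-94928 - 385434) = √(-480362) = I*√480362 ≈ 693.08*I)
x = 21378 (x = (7 + 371) - (-1400)*(-1*(-15)) = 378 - (-1400)*15 = 378 - 1*(-21000) = 378 + 21000 = 21378)
x/b = 21378/((I*√480362)) = 21378*(-I*√480362/480362) = -10689*I*√480362/240181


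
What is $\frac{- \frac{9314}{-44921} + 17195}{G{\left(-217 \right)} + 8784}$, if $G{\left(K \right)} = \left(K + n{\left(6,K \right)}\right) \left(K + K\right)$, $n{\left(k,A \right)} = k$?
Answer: $\frac{772425909}{4508181718} \approx 0.17134$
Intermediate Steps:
$G{\left(K \right)} = 2 K \left(6 + K\right)$ ($G{\left(K \right)} = \left(K + 6\right) \left(K + K\right) = \left(6 + K\right) 2 K = 2 K \left(6 + K\right)$)
$\frac{- \frac{9314}{-44921} + 17195}{G{\left(-217 \right)} + 8784} = \frac{- \frac{9314}{-44921} + 17195}{2 \left(-217\right) \left(6 - 217\right) + 8784} = \frac{\left(-9314\right) \left(- \frac{1}{44921}\right) + 17195}{2 \left(-217\right) \left(-211\right) + 8784} = \frac{\frac{9314}{44921} + 17195}{91574 + 8784} = \frac{772425909}{44921 \cdot 100358} = \frac{772425909}{44921} \cdot \frac{1}{100358} = \frac{772425909}{4508181718}$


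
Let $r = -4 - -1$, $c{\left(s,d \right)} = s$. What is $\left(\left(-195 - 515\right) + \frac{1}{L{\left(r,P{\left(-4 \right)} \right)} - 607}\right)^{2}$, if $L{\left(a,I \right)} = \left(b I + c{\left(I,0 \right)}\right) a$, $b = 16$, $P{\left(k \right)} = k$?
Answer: $\frac{81870949161}{162409} \approx 5.041 \cdot 10^{5}$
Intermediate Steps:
$r = -3$ ($r = -4 + 1 = -3$)
$L{\left(a,I \right)} = 17 I a$ ($L{\left(a,I \right)} = \left(16 I + I\right) a = 17 I a$)
$\left(\left(-195 - 515\right) + \frac{1}{L{\left(r,P{\left(-4 \right)} \right)} - 607}\right)^{2} = \left(\left(-195 - 515\right) + \frac{1}{17 \left(-4\right) \left(-3\right) - 607}\right)^{2} = \left(-710 + \frac{1}{204 - 607}\right)^{2} = \left(-710 + \frac{1}{-403}\right)^{2} = \left(-710 - \frac{1}{403}\right)^{2} = \left(- \frac{286131}{403}\right)^{2} = \frac{81870949161}{162409}$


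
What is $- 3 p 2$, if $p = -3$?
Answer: $18$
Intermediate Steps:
$- 3 p 2 = \left(-3\right) \left(-3\right) 2 = 9 \cdot 2 = 18$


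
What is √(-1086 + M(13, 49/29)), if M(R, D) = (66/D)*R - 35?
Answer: I*√30047/7 ≈ 24.763*I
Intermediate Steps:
M(R, D) = -35 + 66*R/D (M(R, D) = 66*R/D - 35 = -35 + 66*R/D)
√(-1086 + M(13, 49/29)) = √(-1086 + (-35 + 66*13/(49/29))) = √(-1086 + (-35 + 66*13*(29/49))) = √(-1086 + (-35 + 24882/49)) = √(-1086 + 23167/49) = √(-30047/49) = I*√30047/7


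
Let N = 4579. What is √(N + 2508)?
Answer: √7087 ≈ 84.184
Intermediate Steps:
√(N + 2508) = √(4579 + 2508) = √7087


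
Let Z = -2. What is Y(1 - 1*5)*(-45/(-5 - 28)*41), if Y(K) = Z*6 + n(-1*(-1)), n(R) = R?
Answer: -615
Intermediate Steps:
Y(K) = -11 (Y(K) = -2*6 - 1*(-1) = -12 + 1 = -11)
Y(1 - 1*5)*(-45/(-5 - 28)*41) = -11*(-45/(-5 - 28))*41 = -11*(-45/(-33))*41 = -11*(-45*(-1/33))*41 = -15*41 = -11*615/11 = -615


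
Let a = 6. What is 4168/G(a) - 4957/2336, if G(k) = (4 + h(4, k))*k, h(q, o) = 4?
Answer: 593657/7008 ≈ 84.711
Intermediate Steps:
G(k) = 8*k (G(k) = (4 + 4)*k = 8*k)
4168/G(a) - 4957/2336 = 4168/((8*6)) - 4957/2336 = 4168/48 - 4957*1/2336 = 4168*(1/48) - 4957/2336 = 521/6 - 4957/2336 = 593657/7008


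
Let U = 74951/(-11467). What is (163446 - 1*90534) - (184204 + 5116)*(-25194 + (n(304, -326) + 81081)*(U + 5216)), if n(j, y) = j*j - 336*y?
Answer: -3200876983782947496/11467 ≈ -2.7914e+14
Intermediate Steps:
n(j, y) = j**2 - 336*y
U = -74951/11467 (U = 74951*(-1/11467) = -74951/11467 ≈ -6.5362)
(163446 - 1*90534) - (184204 + 5116)*(-25194 + (n(304, -326) + 81081)*(U + 5216)) = (163446 - 1*90534) - (184204 + 5116)*(-25194 + ((304**2 - 336*(-326)) + 81081)*(-74951/11467 + 5216)) = (163446 - 90534) - 189320*(-25194 + ((92416 + 109536) + 81081)*(59736921/11467)) = 72912 - 189320*(-25194 + (201952 + 81081)*(59736921/11467)) = 72912 - 189320*(-25194 + 283033*(59736921/11467)) = 72912 - 189320*(-25194 + 16907519961393/11467) = 72912 - 189320*16907231061795/11467 = 72912 - 1*3200876984619029400/11467 = 72912 - 3200876984619029400/11467 = -3200876983782947496/11467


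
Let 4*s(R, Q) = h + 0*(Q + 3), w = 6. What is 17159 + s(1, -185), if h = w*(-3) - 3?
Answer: 68615/4 ≈ 17154.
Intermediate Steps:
h = -21 (h = 6*(-3) - 3 = -18 - 3 = -21)
s(R, Q) = -21/4 (s(R, Q) = (-21 + 0*(Q + 3))/4 = (-21 + 0*(3 + Q))/4 = (-21 + 0)/4 = (1/4)*(-21) = -21/4)
17159 + s(1, -185) = 17159 - 21/4 = 68615/4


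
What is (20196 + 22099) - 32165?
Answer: 10130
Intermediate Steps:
(20196 + 22099) - 32165 = 42295 - 32165 = 10130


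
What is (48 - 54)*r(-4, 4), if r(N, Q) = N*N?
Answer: -96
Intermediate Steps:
r(N, Q) = N²
(48 - 54)*r(-4, 4) = (48 - 54)*(-4)² = -6*16 = -96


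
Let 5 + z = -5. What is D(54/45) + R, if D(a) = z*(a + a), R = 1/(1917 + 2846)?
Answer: -114311/4763 ≈ -24.000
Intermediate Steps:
z = -10 (z = -5 - 5 = -10)
R = 1/4763 ≈ 0.00020995
D(a) = -20*a (D(a) = -10*(a + a) = -20*a)
D(54/45) + R = -1080/45 + 1/4763 = -20*6/5 + 1/4763 = -24 + 1/4763 = -114311/4763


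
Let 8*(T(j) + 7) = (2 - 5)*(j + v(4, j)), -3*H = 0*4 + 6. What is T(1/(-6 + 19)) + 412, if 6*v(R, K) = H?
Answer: 21065/52 ≈ 405.10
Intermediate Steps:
H = -2 (H = -(0*4 + 6)/3 = -(0 + 6)/3 = -⅓*6 = -2)
v(R, K) = -⅓ (v(R, K) = (⅙)*(-2) = -⅓)
T(j) = -55/8 - 3*j/8 (T(j) = -7 + ((2 - 5)*(j - ⅓))/8 = -7 + (-3*(-⅓ + j))/8 = -7 + (1 - 3*j)/8 = -7 + (⅛ - 3*j/8) = -55/8 - 3*j/8)
T(1/(-6 + 19)) + 412 = (-55/8 - 3/(8*(-6 + 19))) + 412 = (-55/8 - 3/8/13) + 412 = (-55/8 - 3/8*1/13) + 412 = (-55/8 - 3/104) + 412 = -359/52 + 412 = 21065/52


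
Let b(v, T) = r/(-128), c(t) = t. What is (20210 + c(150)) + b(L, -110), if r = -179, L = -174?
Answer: 2606259/128 ≈ 20361.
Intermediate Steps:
b(v, T) = 179/128 (b(v, T) = -179/(-128) = -179*(-1/128) = 179/128)
(20210 + c(150)) + b(L, -110) = (20210 + 150) + 179/128 = 20360 + 179/128 = 2606259/128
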